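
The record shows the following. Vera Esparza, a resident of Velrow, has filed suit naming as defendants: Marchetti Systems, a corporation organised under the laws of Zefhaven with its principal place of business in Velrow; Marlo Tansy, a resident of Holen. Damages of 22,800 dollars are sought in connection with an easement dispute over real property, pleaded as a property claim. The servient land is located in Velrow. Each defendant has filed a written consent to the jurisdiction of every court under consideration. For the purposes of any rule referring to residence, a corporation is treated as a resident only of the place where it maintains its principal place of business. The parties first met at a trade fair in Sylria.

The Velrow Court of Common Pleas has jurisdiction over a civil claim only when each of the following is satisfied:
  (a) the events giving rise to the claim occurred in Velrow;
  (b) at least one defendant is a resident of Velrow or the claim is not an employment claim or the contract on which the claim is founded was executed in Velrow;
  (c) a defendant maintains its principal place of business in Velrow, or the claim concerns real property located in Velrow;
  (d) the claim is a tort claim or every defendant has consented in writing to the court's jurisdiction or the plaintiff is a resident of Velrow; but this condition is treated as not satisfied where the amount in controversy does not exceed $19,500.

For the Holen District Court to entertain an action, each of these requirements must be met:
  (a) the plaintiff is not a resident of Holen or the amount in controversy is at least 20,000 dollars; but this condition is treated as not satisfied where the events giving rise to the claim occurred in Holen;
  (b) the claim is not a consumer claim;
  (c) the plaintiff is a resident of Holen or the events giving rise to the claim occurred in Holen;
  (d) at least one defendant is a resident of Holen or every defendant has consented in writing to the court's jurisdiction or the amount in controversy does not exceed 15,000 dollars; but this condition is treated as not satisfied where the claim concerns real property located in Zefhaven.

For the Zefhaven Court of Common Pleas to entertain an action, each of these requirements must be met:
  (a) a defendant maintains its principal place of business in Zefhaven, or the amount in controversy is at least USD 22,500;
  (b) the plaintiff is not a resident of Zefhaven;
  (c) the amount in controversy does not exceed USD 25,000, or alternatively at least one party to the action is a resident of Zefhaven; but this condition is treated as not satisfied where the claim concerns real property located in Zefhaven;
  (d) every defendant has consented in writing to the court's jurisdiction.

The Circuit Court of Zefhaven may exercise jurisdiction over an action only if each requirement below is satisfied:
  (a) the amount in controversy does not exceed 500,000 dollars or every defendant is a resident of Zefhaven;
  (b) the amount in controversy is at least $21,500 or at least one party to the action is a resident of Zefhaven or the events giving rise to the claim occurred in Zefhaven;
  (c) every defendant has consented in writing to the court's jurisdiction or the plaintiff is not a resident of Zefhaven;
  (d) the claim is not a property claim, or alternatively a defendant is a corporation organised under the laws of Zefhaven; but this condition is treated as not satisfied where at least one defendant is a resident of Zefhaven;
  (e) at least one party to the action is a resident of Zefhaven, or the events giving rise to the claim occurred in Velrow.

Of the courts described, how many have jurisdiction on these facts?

The Velrow Court of Common Pleas:
  (a) The operative events occurred in Velrow. Condition met.
  (b) Marchetti Systems resides in Velrow — that alternative is enough. Satisfied.
  (c) Marchetti Systems has its principal place of business in Velrow — that alternative is enough. Satisfied.
  (d) Every defendant has filed written consent, which satisfies one of the alternatives. The exception is not triggered, since the amount in controversy is 22,800 dollars, above the USD 19,500 ceiling. Met.
  → All conditions met; jurisdiction exists.
The Holen District Court:
  (a) The plaintiff resides in Velrow, which is not Holen — that alternative is enough. The exception is not triggered, since the operative events occurred in Velrow, not Holen. Condition met.
  (b) The claim is a property claim, not a consumer claim. Condition met.
  (c) The plaintiff resides in Velrow, not Holen; the operative events occurred in Velrow, not Holen — no alternative holds. Not satisfied.
  (d) Marlo Tansy resides in Holen — that alternative is enough. The carve-out does not apply: the property lies in Velrow, not Zefhaven. Satisfied.
  → No jurisdiction.
The Zefhaven Court of Common Pleas:
  (a) The amount in controversy is USD 22,800, which meets the 22,500 dollars floor, so one alternative holds. Condition met.
  (b) The plaintiff resides in Velrow, which is not Zefhaven. Condition met.
  (c) The amount in controversy is 22,800 dollars, within the 25,000 dollars ceiling, which satisfies one of the alternatives. And the carve-out is inapplicable — the property lies in Velrow, not Zefhaven. Met.
  (d) Every defendant has filed written consent. Met.
  → All conditions met; jurisdiction exists.
The Circuit Court of Zefhaven:
  (a) The amount in controversy is $22,800, within the USD 500,000 ceiling, so this disjunct is met. Condition met.
  (b) The amount in controversy is 22,800 dollars, which meets the 21,500 dollars floor, so this disjunct is met. Met.
  (c) Every defendant has filed written consent — that alternative is enough. Condition met.
  (d) Marchetti Systems is organised under the laws of Zefhaven — that alternative is enough. The exception is not triggered, since no defendant resides in Zefhaven (they reside in Velrow, Holen). Condition met.
  (e) The operative events occurred in Velrow — that alternative is enough. Met.
  → Jurisdiction lies.
Courts with jurisdiction: the Velrow Court of Common Pleas, the Zefhaven Court of Common Pleas, the Circuit Court of Zefhaven — 3 in total.

3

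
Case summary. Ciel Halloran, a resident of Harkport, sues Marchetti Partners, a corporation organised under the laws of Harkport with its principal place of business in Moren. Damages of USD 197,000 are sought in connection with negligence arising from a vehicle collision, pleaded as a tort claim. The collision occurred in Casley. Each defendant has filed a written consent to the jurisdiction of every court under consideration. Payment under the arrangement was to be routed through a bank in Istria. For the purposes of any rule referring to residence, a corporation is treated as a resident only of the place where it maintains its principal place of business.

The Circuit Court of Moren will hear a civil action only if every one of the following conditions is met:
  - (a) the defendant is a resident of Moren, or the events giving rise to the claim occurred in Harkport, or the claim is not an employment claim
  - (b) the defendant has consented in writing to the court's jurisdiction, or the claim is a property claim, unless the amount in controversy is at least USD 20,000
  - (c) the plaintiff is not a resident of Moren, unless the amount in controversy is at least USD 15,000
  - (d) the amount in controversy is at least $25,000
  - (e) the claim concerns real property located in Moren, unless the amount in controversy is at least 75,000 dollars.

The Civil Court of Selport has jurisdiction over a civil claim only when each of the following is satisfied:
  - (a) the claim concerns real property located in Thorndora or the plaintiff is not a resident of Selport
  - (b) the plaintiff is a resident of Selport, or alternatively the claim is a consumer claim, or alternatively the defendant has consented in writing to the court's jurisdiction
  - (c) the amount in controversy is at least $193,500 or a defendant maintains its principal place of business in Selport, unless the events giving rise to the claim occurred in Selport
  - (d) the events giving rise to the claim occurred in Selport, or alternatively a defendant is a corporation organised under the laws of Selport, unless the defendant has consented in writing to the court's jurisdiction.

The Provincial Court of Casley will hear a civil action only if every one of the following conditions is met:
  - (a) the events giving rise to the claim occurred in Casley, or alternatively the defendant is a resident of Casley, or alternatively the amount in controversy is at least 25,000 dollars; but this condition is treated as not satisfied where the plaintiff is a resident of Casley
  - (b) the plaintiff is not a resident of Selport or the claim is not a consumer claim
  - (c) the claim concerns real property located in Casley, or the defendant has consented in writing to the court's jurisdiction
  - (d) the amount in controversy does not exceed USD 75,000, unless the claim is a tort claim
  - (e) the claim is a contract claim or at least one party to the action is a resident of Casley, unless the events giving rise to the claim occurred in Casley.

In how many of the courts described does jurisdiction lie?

The Circuit Court of Moren:
  (a) The defendant resides in Moren — that alternative is enough. Met.
  (b) Every defendant has filed written consent — that alternative is enough. Condition met.
  (c) The plaintiff resides in Harkport, which is not Moren. Met.
  (d) The amount in controversy is USD 197,000, which meets the USD 25,000 floor. Satisfied.
  (e) The claim does not concern real property. The proviso rescues it, though: the amount in controversy is USD 197,000, which meets the 75,000 dollars floor. Met.
  → The court has jurisdiction.
The Civil Court of Selport:
  (a) The plaintiff resides in Harkport, which is not Selport — that alternative is enough. Met.
  (b) Every defendant has filed written consent, which satisfies one of the alternatives. Condition met.
  (c) The amount in controversy is 197,000 dollars, which meets the 193,500 dollars floor, so one alternative holds. Met.
  (d) The operative events occurred in Casley, not Selport; the corporate defendant(s) are organised in Harkport, not Selport — no alternative holds. The proviso rescues it, though: every defendant has filed written consent. Condition met.
  → Jurisdiction lies.
The Provincial Court of Casley:
  (a) The operative events occurred in Casley — that alternative is enough. The carve-out does not apply: the plaintiff resides in Harkport, not Casley. Condition met.
  (b) The plaintiff resides in Harkport, which is not Selport, so this disjunct is met. Met.
  (c) Every defendant has filed written consent, so one alternative holds. Condition met.
  (d) The amount in controversy is USD 197,000, above the USD 75,000 ceiling. But the claim is a tort claim, and the 'unless' clause therefore excuses the requirement. Met.
  (e) The claim is a tort claim, not a contract claim; no party resides in Casley — no alternative holds. However, the operative events occurred in Casley, so the 'unless' proviso supplies this condition. Satisfied.
  → All conditions met; jurisdiction exists.
Courts with jurisdiction: the Circuit Court of Moren, the Civil Court of Selport, the Provincial Court of Casley — 3 in total.

3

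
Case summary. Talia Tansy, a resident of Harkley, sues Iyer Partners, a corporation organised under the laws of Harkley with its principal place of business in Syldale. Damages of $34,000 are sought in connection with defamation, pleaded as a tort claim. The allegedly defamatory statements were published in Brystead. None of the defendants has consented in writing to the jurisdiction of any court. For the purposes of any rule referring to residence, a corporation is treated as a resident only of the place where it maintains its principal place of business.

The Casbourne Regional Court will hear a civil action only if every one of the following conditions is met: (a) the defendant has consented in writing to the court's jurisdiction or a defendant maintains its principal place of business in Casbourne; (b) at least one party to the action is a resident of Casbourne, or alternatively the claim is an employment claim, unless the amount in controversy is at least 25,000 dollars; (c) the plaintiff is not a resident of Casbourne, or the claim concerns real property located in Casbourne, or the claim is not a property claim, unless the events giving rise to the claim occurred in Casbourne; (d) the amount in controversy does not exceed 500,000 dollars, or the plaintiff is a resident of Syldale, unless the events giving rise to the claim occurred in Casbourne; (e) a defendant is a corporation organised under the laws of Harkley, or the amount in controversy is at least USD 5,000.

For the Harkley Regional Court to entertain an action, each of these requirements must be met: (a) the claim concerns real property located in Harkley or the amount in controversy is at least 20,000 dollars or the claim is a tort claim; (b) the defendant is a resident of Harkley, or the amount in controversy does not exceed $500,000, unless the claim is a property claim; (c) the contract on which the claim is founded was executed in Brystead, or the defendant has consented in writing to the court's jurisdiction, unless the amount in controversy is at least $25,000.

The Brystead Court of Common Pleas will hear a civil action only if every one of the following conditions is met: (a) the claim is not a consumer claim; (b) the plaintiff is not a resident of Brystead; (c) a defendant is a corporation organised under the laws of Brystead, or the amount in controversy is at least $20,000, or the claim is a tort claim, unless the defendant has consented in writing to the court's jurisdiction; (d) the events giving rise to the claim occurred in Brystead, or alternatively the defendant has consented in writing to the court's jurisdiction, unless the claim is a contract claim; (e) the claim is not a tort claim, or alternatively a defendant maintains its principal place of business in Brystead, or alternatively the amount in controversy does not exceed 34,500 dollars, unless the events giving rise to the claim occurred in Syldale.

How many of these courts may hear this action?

The Casbourne Regional Court:
  (a) No such written consent has been filed; the corporate defendant(s) have their principal place of business in Syldale, not Casbourne — none of the alternatives is met. Condition not met.
  (b) No party resides in Casbourne; the claim is a tort claim, not an employment claim — every alternative fails. The proviso rescues it, though: the amount in controversy is USD 34,000, which meets the $25,000 floor. Met.
  (c) The plaintiff resides in Harkley, which is not Casbourne, so this disjunct is met. Satisfied.
  (d) The amount in controversy is 34,000 dollars, within the 500,000 dollars ceiling, so this disjunct is met. Satisfied.
  (e) Iyer Partners is organised under the laws of Harkley, so this disjunct is met. Met.
  → The court lacks jurisdiction.
The Harkley Regional Court:
  (a) The amount in controversy is USD 34,000, which meets the USD 20,000 floor, so one alternative holds. Met.
  (b) The amount in controversy is $34,000, within the $500,000 ceiling — that alternative is enough. Met.
  (c) No contract (and hence no place of execution) is alleged; no such written consent has been filed — no alternative holds. The proviso rescues it, though: the amount in controversy is 34,000 dollars, which meets the USD 25,000 floor. Satisfied.
  → The court has jurisdiction.
The Brystead Court of Common Pleas:
  (a) The claim is a tort claim, not a consumer claim. Condition met.
  (b) The plaintiff resides in Harkley, which is not Brystead. Satisfied.
  (c) The amount in controversy is USD 34,000, which meets the 20,000 dollars floor, so this disjunct is met. Satisfied.
  (d) The operative events occurred in Brystead — that alternative is enough. Satisfied.
  (e) The amount in controversy is 34,000 dollars, within the 34,500 dollars ceiling, so this disjunct is met. Satisfied.
  → Jurisdiction lies.
Courts with jurisdiction: the Harkley Regional Court, the Brystead Court of Common Pleas — 2 in total.

2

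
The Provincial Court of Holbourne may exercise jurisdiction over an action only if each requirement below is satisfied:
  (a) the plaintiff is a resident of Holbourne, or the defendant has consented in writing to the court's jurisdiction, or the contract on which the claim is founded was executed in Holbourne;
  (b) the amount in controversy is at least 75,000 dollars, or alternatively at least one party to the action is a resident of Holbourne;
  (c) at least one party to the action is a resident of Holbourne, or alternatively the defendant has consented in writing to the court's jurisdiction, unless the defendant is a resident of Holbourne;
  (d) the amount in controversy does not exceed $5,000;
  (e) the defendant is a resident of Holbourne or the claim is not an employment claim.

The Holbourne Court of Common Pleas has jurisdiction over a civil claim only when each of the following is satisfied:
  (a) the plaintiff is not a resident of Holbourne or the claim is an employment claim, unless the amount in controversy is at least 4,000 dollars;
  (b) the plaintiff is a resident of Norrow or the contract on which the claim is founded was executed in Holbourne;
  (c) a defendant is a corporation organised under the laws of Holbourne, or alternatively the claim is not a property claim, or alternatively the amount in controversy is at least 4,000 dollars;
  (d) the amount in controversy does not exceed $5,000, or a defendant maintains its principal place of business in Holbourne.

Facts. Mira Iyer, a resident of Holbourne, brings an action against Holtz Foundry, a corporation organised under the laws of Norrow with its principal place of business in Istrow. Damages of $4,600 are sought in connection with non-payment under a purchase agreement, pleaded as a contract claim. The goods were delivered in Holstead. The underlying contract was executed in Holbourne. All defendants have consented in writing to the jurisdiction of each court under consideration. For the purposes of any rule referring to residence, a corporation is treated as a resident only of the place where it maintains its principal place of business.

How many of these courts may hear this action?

The Provincial Court of Holbourne:
  (a) The plaintiff resides in Holbourne, which satisfies one of the alternatives. Condition met.
  (b) Mira Iyer resides in Holbourne, so this disjunct is met. Met.
  (c) Mira Iyer resides in Holbourne — that alternative is enough. Met.
  (d) The amount in controversy is 4,600 dollars, within the $5,000 ceiling. Satisfied.
  (e) The claim is a contract claim, not an employment claim, which satisfies one of the alternatives. Condition met.
  → Jurisdiction lies.
The Holbourne Court of Common Pleas:
  (a) The plaintiff resides in Holbourne; the claim is a contract claim, not an employment claim — none of the alternatives is met. However, the amount in controversy is USD 4,600, which meets the $4,000 floor, so the 'unless' proviso supplies this condition. Condition met.
  (b) The contract was executed in Holbourne, so this disjunct is met. Satisfied.
  (c) The claim is a contract claim, not a property claim — that alternative is enough. Met.
  (d) The amount in controversy is USD 4,600, within the USD 5,000 ceiling — that alternative is enough. Satisfied.
  → All conditions met; jurisdiction exists.
Courts with jurisdiction: the Provincial Court of Holbourne, the Holbourne Court of Common Pleas — 2 in total.

2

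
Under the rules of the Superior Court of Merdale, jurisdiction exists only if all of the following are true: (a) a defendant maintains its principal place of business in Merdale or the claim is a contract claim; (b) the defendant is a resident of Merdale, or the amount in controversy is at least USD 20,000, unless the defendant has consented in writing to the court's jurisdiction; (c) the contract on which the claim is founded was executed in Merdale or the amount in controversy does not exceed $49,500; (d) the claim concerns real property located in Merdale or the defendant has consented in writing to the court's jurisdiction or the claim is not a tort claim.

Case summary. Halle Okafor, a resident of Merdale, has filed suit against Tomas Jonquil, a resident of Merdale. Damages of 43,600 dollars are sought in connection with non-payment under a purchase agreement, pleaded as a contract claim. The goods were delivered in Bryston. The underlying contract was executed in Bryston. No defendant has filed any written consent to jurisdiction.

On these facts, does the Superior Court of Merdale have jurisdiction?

Yes

The Superior Court of Merdale:
  (a) The claim is a contract claim, so one alternative holds. Satisfied.
  (b) The defendant resides in Merdale, which satisfies one of the alternatives. Condition met.
  (c) The amount in controversy is USD 43,600, within the USD 49,500 ceiling — that alternative is enough. Condition met.
  (d) The claim is a contract claim, not a tort claim — that alternative is enough. Condition met.
  → All conditions met; jurisdiction exists.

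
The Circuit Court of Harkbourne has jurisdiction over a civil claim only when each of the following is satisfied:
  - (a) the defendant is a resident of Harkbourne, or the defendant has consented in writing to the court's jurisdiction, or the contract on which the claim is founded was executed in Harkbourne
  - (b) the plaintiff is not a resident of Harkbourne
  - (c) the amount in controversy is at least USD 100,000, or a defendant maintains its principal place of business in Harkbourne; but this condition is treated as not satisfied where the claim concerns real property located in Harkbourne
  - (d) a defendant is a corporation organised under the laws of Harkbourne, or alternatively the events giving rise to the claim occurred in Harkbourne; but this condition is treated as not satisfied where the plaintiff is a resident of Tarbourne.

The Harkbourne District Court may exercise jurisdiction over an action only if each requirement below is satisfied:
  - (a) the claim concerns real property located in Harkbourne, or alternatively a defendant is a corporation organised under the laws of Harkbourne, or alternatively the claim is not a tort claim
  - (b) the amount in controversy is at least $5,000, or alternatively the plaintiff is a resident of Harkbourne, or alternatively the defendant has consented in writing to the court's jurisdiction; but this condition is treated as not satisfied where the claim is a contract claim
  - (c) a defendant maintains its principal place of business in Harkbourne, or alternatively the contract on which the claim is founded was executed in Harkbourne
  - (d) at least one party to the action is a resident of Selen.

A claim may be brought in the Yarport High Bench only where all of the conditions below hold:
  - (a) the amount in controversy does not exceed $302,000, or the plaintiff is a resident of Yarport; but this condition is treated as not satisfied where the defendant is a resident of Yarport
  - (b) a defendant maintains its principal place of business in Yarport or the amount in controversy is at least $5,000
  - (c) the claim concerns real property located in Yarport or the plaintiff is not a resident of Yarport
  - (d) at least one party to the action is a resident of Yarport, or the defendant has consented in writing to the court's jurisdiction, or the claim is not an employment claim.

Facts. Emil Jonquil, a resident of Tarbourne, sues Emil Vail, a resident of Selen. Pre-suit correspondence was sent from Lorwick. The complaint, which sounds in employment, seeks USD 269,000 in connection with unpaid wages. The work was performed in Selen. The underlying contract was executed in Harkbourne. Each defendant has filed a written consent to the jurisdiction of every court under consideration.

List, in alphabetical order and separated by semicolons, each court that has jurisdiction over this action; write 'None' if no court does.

The Circuit Court of Harkbourne:
  (a) Every defendant has filed written consent, so one alternative holds. Satisfied.
  (b) The plaintiff resides in Tarbourne, which is not Harkbourne. Condition met.
  (c) The amount in controversy is 269,000 dollars, which meets the USD 100,000 floor — that alternative is enough. The carve-out does not apply: the claim does not concern real property. Satisfied.
  (d) No defendant is a corporation; the operative events occurred in Selen, not Harkbourne — none of the alternatives is met. Condition not met.
  → At least one condition fails; no jurisdiction.
The Harkbourne District Court:
  (a) The claim is an employment claim, not a tort claim, which satisfies one of the alternatives. Satisfied.
  (b) The amount in controversy is USD 269,000, which meets the USD 5,000 floor, which satisfies one of the alternatives. The exception is not triggered, since the claim is an employment claim, not a contract claim. Met.
  (c) The contract was executed in Harkbourne, which satisfies one of the alternatives. Met.
  (d) Emil Vail resides in Selen. Condition met.
  → Jurisdiction lies.
The Yarport High Bench:
  (a) The amount in controversy is USD 269,000, within the $302,000 ceiling, which satisfies one of the alternatives. The exception is not triggered, since the defendant resides in Selen, not Yarport. Satisfied.
  (b) The amount in controversy is 269,000 dollars, which meets the 5,000 dollars floor, which satisfies one of the alternatives. Condition met.
  (c) The plaintiff resides in Tarbourne, which is not Yarport, so one alternative holds. Satisfied.
  (d) Every defendant has filed written consent — that alternative is enough. Satisfied.
  → Every requirement is satisfied — jurisdiction.

the Harkbourne District Court; the Yarport High Bench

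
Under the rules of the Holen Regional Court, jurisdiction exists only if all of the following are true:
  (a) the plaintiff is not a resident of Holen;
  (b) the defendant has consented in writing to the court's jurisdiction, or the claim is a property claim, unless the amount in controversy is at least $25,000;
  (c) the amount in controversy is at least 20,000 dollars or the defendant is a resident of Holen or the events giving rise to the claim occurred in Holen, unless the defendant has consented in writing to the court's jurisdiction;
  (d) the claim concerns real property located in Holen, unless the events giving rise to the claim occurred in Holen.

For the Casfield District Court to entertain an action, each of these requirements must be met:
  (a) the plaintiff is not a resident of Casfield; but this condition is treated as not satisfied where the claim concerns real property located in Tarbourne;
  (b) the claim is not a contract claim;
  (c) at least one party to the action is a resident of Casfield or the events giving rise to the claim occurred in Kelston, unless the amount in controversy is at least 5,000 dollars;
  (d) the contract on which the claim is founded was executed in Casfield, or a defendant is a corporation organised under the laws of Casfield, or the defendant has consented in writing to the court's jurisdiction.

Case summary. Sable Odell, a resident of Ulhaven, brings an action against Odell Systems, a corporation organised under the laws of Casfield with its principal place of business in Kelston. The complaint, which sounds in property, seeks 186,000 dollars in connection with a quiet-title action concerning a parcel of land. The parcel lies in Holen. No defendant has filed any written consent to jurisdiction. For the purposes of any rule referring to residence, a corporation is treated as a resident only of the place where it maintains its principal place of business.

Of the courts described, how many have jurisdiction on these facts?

The Holen Regional Court:
  (a) The plaintiff resides in Ulhaven, which is not Holen. Met.
  (b) The claim is a property claim, which satisfies one of the alternatives. Met.
  (c) The amount in controversy is 186,000 dollars, which meets the USD 20,000 floor, so one alternative holds. Satisfied.
  (d) The property lies in Holen. Satisfied.
  → All conditions met; jurisdiction exists.
The Casfield District Court:
  (a) The plaintiff resides in Ulhaven, which is not Casfield. The carve-out does not apply: the property lies in Holen, not Tarbourne. Met.
  (b) The claim is a property claim, not a contract claim. Met.
  (c) No party resides in Casfield; the operative events occurred in Holen, not Kelston — no alternative holds. However, the amount in controversy is 186,000 dollars, which meets the USD 5,000 floor, so the 'unless' proviso supplies this condition. Condition met.
  (d) Odell Systems is organised under the laws of Casfield — that alternative is enough. Met.
  → Jurisdiction lies.
Courts with jurisdiction: the Holen Regional Court, the Casfield District Court — 2 in total.

2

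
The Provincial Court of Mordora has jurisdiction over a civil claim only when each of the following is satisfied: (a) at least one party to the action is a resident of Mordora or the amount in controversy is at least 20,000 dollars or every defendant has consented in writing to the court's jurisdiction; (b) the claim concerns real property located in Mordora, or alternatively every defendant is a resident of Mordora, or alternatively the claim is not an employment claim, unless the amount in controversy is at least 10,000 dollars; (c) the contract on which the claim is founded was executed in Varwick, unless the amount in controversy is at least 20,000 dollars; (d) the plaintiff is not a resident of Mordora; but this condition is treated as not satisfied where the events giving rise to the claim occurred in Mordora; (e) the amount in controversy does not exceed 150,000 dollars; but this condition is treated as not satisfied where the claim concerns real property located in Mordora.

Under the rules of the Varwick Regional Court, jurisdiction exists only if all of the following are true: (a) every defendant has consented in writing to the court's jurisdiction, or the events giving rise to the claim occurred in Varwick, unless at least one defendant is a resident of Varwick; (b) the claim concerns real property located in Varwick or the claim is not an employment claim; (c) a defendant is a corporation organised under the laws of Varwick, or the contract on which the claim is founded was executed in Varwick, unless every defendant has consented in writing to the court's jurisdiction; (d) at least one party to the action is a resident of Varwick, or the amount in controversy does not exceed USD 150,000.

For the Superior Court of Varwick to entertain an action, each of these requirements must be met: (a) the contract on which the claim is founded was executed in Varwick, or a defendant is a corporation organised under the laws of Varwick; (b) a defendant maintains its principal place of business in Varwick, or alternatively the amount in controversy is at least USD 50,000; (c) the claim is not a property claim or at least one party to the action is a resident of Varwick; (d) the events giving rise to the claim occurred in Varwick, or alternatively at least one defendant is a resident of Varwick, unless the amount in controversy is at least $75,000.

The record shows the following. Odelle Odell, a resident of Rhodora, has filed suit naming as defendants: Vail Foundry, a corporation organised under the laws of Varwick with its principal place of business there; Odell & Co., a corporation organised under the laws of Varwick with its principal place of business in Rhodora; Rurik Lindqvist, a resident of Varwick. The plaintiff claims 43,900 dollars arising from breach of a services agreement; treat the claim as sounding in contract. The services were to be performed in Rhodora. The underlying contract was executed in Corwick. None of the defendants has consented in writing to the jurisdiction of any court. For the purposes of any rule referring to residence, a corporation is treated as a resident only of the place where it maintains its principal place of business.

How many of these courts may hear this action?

The Provincial Court of Mordora:
  (a) The amount in controversy is $43,900, which meets the USD 20,000 floor, so one alternative holds. Condition met.
  (b) The claim is a contract claim, not an employment claim, so this disjunct is met. Met.
  (c) The contract was executed in Corwick, not Varwick. However, the amount in controversy is 43,900 dollars, which meets the 20,000 dollars floor, so the 'unless' proviso supplies this condition. Condition met.
  (d) The plaintiff resides in Rhodora, which is not Mordora. And the carve-out is inapplicable — the operative events occurred in Rhodora, not Mordora. Condition met.
  (e) The amount in controversy is USD 43,900, within the 150,000 dollars ceiling. And the carve-out is inapplicable — the claim does not concern real property. Met.
  → The court has jurisdiction.
The Varwick Regional Court:
  (a) No such written consent has been filed; the operative events occurred in Rhodora, not Varwick — every alternative fails. However, Vail Foundry resides in Varwick, so the 'unless' proviso supplies this condition. Condition met.
  (b) The claim is a contract claim, not an employment claim — that alternative is enough. Condition met.
  (c) Vail Foundry is organised under the laws of Varwick — that alternative is enough. Met.
  (d) Vail Foundry resides in Varwick, so one alternative holds. Met.
  → All conditions met; jurisdiction exists.
The Superior Court of Varwick:
  (a) Vail Foundry is organised under the laws of Varwick, so one alternative holds. Satisfied.
  (b) Vail Foundry has its principal place of business in Varwick, which satisfies one of the alternatives. Met.
  (c) The claim is a contract claim, not a property claim — that alternative is enough. Satisfied.
  (d) Vail Foundry resides in Varwick, which satisfies one of the alternatives. Met.
  → Jurisdiction lies.
Courts with jurisdiction: the Provincial Court of Mordora, the Varwick Regional Court, the Superior Court of Varwick — 3 in total.

3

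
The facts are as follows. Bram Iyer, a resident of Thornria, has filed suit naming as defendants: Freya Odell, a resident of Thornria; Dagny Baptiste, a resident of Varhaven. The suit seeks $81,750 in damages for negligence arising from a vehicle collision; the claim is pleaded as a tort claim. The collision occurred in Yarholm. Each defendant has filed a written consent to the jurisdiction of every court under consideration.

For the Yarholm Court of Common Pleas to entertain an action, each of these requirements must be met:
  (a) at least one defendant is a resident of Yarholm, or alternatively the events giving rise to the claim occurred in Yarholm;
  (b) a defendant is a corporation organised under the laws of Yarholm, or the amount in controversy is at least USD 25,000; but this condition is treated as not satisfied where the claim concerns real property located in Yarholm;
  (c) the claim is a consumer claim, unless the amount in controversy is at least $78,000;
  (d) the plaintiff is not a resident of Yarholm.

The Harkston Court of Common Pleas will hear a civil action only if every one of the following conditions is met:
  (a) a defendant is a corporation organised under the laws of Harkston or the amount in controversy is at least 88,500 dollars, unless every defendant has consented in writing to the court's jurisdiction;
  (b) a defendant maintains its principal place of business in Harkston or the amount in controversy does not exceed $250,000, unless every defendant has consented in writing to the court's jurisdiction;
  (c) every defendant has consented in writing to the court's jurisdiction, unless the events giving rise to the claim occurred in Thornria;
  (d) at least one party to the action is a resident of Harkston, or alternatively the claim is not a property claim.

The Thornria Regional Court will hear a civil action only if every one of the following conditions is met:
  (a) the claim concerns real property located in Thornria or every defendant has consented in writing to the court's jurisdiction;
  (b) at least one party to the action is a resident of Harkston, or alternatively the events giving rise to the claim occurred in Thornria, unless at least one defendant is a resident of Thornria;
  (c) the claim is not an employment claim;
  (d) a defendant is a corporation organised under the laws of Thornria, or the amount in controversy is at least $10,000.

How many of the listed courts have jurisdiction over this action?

3

The Yarholm Court of Common Pleas:
  (a) The operative events occurred in Yarholm, so this disjunct is met. Condition met.
  (b) The amount in controversy is 81,750 dollars, which meets the $25,000 floor, so one alternative holds. And the carve-out is inapplicable — the claim does not concern real property. Met.
  (c) The claim is a tort claim, not a consumer claim. However, the amount in controversy is USD 81,750, which meets the USD 78,000 floor, so the 'unless' proviso supplies this condition. Satisfied.
  (d) The plaintiff resides in Thornria, which is not Yarholm. Met.
  → Every requirement is satisfied — jurisdiction.
The Harkston Court of Common Pleas:
  (a) No defendant is a corporation; the amount in controversy is USD 81,750, below the USD 88,500 floor — none of the alternatives is met. But every defendant has filed written consent, and the 'unless' clause therefore excuses the requirement. Satisfied.
  (b) The amount in controversy is $81,750, within the 250,000 dollars ceiling, so this disjunct is met. Satisfied.
  (c) Every defendant has filed written consent. Satisfied.
  (d) The claim is a tort claim, not a property claim, which satisfies one of the alternatives. Condition met.
  → Every requirement is satisfied — jurisdiction.
The Thornria Regional Court:
  (a) Every defendant has filed written consent, which satisfies one of the alternatives. Satisfied.
  (b) No party resides in Harkston; the operative events occurred in Yarholm, not Thornria — every alternative fails. The proviso rescues it, though: Freya Odell resides in Thornria. Satisfied.
  (c) The claim is a tort claim, not an employment claim. Condition met.
  (d) The amount in controversy is 81,750 dollars, which meets the $10,000 floor, so one alternative holds. Condition met.
  → All conditions met; jurisdiction exists.
Courts with jurisdiction: the Yarholm Court of Common Pleas, the Harkston Court of Common Pleas, the Thornria Regional Court — 3 in total.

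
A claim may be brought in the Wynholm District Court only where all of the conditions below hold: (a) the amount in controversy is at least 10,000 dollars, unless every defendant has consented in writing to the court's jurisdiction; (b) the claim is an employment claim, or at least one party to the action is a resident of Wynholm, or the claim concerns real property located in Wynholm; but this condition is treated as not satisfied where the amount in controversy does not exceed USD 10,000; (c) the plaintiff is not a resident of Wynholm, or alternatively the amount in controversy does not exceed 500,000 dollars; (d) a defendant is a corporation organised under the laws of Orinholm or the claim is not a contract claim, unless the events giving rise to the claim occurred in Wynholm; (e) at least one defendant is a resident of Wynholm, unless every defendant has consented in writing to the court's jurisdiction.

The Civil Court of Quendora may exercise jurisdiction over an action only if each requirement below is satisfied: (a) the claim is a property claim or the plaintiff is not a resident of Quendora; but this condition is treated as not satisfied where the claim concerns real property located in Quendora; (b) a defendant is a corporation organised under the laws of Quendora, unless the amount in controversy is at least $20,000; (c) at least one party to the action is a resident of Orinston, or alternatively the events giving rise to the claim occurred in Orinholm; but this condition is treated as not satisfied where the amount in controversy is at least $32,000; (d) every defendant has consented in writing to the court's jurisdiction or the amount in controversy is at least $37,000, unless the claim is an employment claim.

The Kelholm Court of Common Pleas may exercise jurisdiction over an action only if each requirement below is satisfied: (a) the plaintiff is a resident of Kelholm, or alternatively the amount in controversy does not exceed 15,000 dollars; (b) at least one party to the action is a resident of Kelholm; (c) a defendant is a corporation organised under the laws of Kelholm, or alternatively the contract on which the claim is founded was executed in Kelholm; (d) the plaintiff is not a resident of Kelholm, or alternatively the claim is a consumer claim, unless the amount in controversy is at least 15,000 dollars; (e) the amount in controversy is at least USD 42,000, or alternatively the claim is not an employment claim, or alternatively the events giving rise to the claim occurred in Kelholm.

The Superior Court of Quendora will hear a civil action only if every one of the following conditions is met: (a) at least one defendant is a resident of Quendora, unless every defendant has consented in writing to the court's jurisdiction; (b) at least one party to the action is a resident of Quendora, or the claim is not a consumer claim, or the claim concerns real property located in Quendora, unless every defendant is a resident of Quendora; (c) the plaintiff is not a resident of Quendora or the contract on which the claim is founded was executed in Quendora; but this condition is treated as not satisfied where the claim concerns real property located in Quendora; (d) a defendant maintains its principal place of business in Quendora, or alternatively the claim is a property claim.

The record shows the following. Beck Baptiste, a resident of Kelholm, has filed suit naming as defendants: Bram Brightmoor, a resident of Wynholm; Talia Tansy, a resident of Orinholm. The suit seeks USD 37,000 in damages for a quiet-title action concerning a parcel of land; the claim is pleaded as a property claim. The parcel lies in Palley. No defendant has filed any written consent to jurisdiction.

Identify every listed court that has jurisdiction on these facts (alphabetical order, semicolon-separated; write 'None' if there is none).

the Wynholm District Court

The Wynholm District Court:
  (a) The amount in controversy is $37,000, which meets the 10,000 dollars floor. Condition met.
  (b) Bram Brightmoor resides in Wynholm, so one alternative holds. The carve-out does not apply: the amount in controversy is 37,000 dollars, above the 10,000 dollars ceiling. Met.
  (c) The plaintiff resides in Kelholm, which is not Wynholm — that alternative is enough. Satisfied.
  (d) The claim is a property claim, not a contract claim, so this disjunct is met. Satisfied.
  (e) Bram Brightmoor resides in Wynholm. Satisfied.
  → All conditions met; jurisdiction exists.
The Civil Court of Quendora:
  (a) The claim is a property claim, so this disjunct is met. The exception is not triggered, since the property lies in Palley, not Quendora. Met.
  (b) No defendant is a corporation. But the amount in controversy is 37,000 dollars, which meets the USD 20,000 floor, and the 'unless' clause therefore excuses the requirement. Condition met.
  (c) No party resides in Orinston; the operative events occurred in Palley, not Orinholm — no alternative holds. Condition not met.
  (d) The amount in controversy is 37,000 dollars, which meets the USD 37,000 floor, so this disjunct is met. Satisfied.
  → No jurisdiction.
The Kelholm Court of Common Pleas:
  (a) The plaintiff resides in Kelholm, which satisfies one of the alternatives. Satisfied.
  (b) Beck Baptiste resides in Kelholm. Met.
  (c) No defendant is a corporation; no contract (and hence no place of execution) is alleged — none of the alternatives is met. Not satisfied.
  (d) The plaintiff resides in Kelholm; the claim is a property claim, not a consumer claim — no alternative holds. The proviso rescues it, though: the amount in controversy is USD 37,000, which meets the $15,000 floor. Condition met.
  (e) The claim is a property claim, not an employment claim — that alternative is enough. Condition met.
  → The court lacks jurisdiction.
The Superior Court of Quendora:
  (a) No defendant resides in Quendora (they reside in Wynholm, Orinholm). Nor does the 'unless' clause help: no such written consent has been filed. Not met.
  (b) The claim is a property claim, not a consumer claim — that alternative is enough. Satisfied.
  (c) The plaintiff resides in Kelholm, which is not Quendora, so this disjunct is met. The exception is not triggered, since the property lies in Palley, not Quendora. Met.
  (d) The claim is a property claim, so one alternative holds. Met.
  → At least one condition fails; no jurisdiction.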